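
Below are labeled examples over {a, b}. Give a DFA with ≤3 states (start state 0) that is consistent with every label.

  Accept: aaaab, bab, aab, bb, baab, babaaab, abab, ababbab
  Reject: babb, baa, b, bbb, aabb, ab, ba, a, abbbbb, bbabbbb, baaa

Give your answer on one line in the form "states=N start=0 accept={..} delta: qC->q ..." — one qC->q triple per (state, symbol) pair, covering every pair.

Grow the machine one transition at a time. Run the examples from 0; the earliest place one falls off (shortest prefix, ties alphabetical) gets sent to the lowest-numbered state that keeps every Accept/Reject pair distinguishable — a pair clashes when both reach the same state with identical unread suffix — and to a fresh state only if none does.
a: 0a undefined. 0a->0: no, aaaab/b meet in 0 with "b" left. Open state 1: 0a->1.
b: 0b undefined. 0b->0: no, bab/ab meet in 1 with "b" left. 0b->1: no, bb/ab meet in 1 with "b" left. Open state 2: 0b->2.
aa: 1a undefined. 1a->0: no, aaaab/b meet in 2. 1a->1: no, aaaab/ab meet in 1 with "b" left. 1a->2: ok.
ab: 1b undefined. 1b->0: no, abab/ab meet in 0. 1b->1: ok.
ba: 2a undefined. 2a->0: no, aaaab/baa meet in 1. 2a->1: no, bab/babb meet in 1. 2a->2: ok.
bb: 2b undefined. 2b->0: ok.
All examples now run through 3 states with every (state, symbol) defined. Accept strings end in {0}, Reject strings end in {1,2}; accept={0}.

states=3 start=0 accept={0} delta: 0a->1 0b->2 1a->2 1b->1 2a->2 2b->0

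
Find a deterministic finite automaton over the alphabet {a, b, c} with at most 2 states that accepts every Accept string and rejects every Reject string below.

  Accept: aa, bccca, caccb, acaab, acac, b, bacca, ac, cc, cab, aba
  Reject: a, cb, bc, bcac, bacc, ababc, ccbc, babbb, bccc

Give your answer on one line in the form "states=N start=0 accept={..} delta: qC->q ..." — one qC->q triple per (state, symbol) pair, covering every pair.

states=2 start=0 accept={0} delta: 0a->1 0b->0 0c->1 1a->0 1b->1 1c->0

Grow the machine one transition at a time. Run the examples from 0; the earliest place one falls off (shortest prefix, ties alphabetical) gets sent to the lowest-numbered state that keeps every Accept/Reject pair distinguishable — a pair clashes when both reach the same state with identical unread suffix — and to a fresh state only if none does.
a: 0a undefined. 0a->0: no, aa/a meet in 0. Open state 1: 0a->1.
b: 0b undefined. 0b->0: ok.
c: 0c undefined. 0c->0: no, bccca/a meet in 1. 0c->1: ok.
aa: 1a undefined. 1a->0: ok.
ab: 1b undefined. 1b->0: no, aa/cb meet in 0. 1b->1: ok.
ac: 1c undefined. 1c->0: ok.
All examples now run through 2 states with every (state, symbol) defined. Accept strings end in {0}, Reject strings end in {1}; accept={0}.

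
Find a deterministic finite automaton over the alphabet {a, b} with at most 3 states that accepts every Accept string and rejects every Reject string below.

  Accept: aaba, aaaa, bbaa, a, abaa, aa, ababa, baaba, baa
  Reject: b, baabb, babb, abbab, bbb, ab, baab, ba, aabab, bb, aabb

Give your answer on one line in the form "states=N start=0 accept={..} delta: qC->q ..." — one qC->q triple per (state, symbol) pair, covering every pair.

Grow the machine one transition at a time. Run the examples from 0; the earliest place one falls off (shortest prefix, ties alphabetical) gets sent to the lowest-numbered state that keeps every Accept/Reject pair distinguishable — a pair clashes when both reach the same state with identical unread suffix — and to a fresh state only if none does.
a: 0a undefined. 0a->0: no, aaba/ba meet in 0 with "ba" left. Open state 1: 0a->1.
b: 0b undefined. 0b->0: no, a/ba meet in 1. 0b->1: no, a/b meet in 1. Open state 2: 0b->2.
aa: 1a undefined. 1a->0: no, aaba/ba meet in 2 with "a" left. 1a->1: ok.
ab: 1b undefined. 1b->0: ok.
ba: 2a undefined. 2a->0: ok.
bb: 2b undefined. 2b->0: ok.
All examples now run through 3 states with every (state, symbol) defined. Accept strings end in {1}, Reject strings end in {0,2}; accept={1}.

states=3 start=0 accept={1} delta: 0a->1 0b->2 1a->1 1b->0 2a->0 2b->0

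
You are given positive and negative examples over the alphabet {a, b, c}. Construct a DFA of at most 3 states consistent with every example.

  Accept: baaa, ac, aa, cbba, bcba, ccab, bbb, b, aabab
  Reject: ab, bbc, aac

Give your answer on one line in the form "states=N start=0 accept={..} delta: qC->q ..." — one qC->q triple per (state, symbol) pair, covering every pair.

states=3 start=0 accept={0,2} delta: 0a->1 0b->0 0c->1 1a->2 1b->1 1c->2 2a->0 2b->2 2c->1

State merging on the prefix tree: take the shortest (then alphabetical) example prefix whose next move is undefined and point that move at state 0, else 1, else 2, ...; a target is out if some Accept/Reject pair would then sit in one state with the same input left (inseparable). If every existing state is out, open a new one.
a: 0a undefined. 0a->0: no, ac/aac meet in 0 with "c" left. Open state 1: 0a->1.
b: 0b undefined. 0b->0: ok.
c: 0c undefined. 0c->0: no, ccab/ab meet in 1 with "b" left. 0c->1: ok.
aa: 1a undefined. 1a->0: no, baaa/bbc meet in 1. 1a->1: no, baaa/bbc meet in 1. Open state 2: 1a->2.
ab: 1b undefined. 1b->0: no, cbba/bbc meet in 1. 1b->1: ok.
ac: 1c undefined. 1c->0: no, ccab/ab meet in 1. 1c->1: no, ac/ab meet in 1. 1c->2: ok.
aab: 2b undefined. 2b->0: no, aabab/ab meet in 1. 2b->1: no, aabab/ab meet in 1. 2b->2: ok.
aac: 2c undefined. 2c->0: no, bbb/aac meet in 0. 2c->1: ok.
cca: 2a undefined. 2a->0: ok.
All examples now run through 3 states with every (state, symbol) defined. Accept strings end in {0,2}, Reject strings end in {1}; accept={0,2}.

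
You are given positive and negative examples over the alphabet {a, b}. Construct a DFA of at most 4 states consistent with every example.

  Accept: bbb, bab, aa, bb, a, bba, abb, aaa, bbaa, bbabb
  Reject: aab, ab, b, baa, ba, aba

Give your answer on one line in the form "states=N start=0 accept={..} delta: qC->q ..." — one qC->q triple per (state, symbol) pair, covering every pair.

states=3 start=0 accept={0,2} delta: 0a->0 0b->1 1a->1 1b->2 2a->0 2b->0

State merging on the prefix tree: take the shortest (then alphabetical) example prefix whose next move is undefined and point that move at state 0, else 1, else 2, ...; a target is out if some Accept/Reject pair would then sit in one state with the same input left (inseparable). If every existing state is out, open a new one.
a: 0a undefined. 0a->0: ok.
b: 0b undefined. 0b->0: no, bbb/aab meet in 0. Open state 1: 0b->1.
ba: 1a undefined. 1a->0: no, bab/aab meet in 1. 1a->1: ok.
bb: 1b undefined. 1b->0: no, bbb/aab meet in 1. 1b->1: no, bbb/aab meet in 1. Open state 2: 1b->2.
bba: 2a undefined. 2a->0: ok.
bbb: 2b undefined. 2b->0: ok.
All examples now run through 3 states with every (state, symbol) defined. Accept strings end in {0,2}, Reject strings end in {1}; accept={0,2}.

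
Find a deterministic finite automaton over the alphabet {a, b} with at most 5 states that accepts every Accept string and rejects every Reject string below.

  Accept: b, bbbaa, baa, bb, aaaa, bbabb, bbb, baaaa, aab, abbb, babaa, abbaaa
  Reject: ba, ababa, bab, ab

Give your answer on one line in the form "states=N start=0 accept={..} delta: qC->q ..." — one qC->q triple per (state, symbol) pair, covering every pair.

states=4 start=0 accept={0,3} delta: 0a->1 0b->0 1a->0 1b->2 2a->1 2b->3 3a->0 3b->0

Grow the machine one transition at a time. Run the examples from 0; the earliest place one falls off (shortest prefix, ties alphabetical) gets sent to the lowest-numbered state that keeps every Accept/Reject pair distinguishable — a pair clashes when both reach the same state with identical unread suffix — and to a fresh state only if none does.
a: 0a undefined. 0a->0: no, b/ab meet in 0 with "b" left. Open state 1: 0a->1.
b: 0b undefined. 0b->0: ok.
aa: 1a undefined. 1a->0: ok.
ab: 1b undefined. 1b->0: no, b/bab meet in 0. 1b->1: no, bbabb/ba meet in 1. Open state 2: 1b->2.
aba: 2a undefined. 2a->0: no, babaa/ba meet in 1. 2a->1: ok.
abb: 2b undefined. 2b->0: no, abbaaa/ba meet in 1. 2b->1: no, bbabb/ba meet in 1. 2b->2: no, bbabb/bab meet in 2. Open state 3: 2b->3.
abba: 3a undefined. 3a->0: ok.
abbb: 3b undefined. 3b->0: ok.
All examples now run through 4 states with every (state, symbol) defined. Accept strings end in {0,3}, Reject strings end in {1,2}; accept={0,3}.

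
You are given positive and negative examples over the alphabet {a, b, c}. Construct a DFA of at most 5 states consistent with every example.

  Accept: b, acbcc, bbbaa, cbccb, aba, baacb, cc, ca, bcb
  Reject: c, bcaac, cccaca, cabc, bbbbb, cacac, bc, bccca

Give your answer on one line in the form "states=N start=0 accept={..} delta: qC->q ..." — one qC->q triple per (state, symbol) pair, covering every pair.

State merging on the prefix tree: take the shortest (then alphabetical) example prefix whose next move is undefined and point that move at state 0, else 1, else 2, ...; a target is out if some Accept/Reject pair would then sit in one state with the same input left (inseparable). If every existing state is out, open a new one.
a: 0a undefined. 0a->0: ok.
b: 0b undefined. 0b->0: no, b/bbbbb meet in 0. Open state 1: 0b->1.
c: 0c undefined. 0c->0: no, cc/c meet in 0. 0c->1: no, b/c meet in 1. Open state 2: 0c->2.
ba: 1a undefined. 1a->0: ok.
bb: 1b undefined. 1b->0: no, b/bbbbb meet in 1. 1b->1: no, b/bbbbb meet in 1. 1b->2: ok.
bc: 1c undefined. 1c->0: no, aba/bc meet in 0. 1c->1: no, b/bc meet in 1. 1c->2: ok.
ca: 2a undefined. 2a->0: ok.
cb: 2b undefined. 2b->0: ok.
cc: 2c undefined. 2c->0: no, acbcc/cccaca meet in 0. 2c->1: no, bbbaa/cccaca meet in 0. 2c->2: no, acbcc/c meet in 2. Open state 3: 2c->3.
ccc: 3c undefined. 3c->0: no, bbbaa/cccaca meet in 0. 3c->1: no, bbbaa/cccaca meet in 0. 3c->2: no, bbbaa/cccaca meet in 0. 3c->3: ok.
ccca: 3a undefined. 3a->0: no, bbbaa/cccaca meet in 0. 3a->1: no, b/bccca meet in 1. 3a->2: ok.
cbccb: 3b undefined. 3b->0: ok.
All examples now run through 4 states with every (state, symbol) defined. Accept strings end in {0,1,3}, Reject strings end in {2}; accept={0,1,3}.

states=4 start=0 accept={0,1,3} delta: 0a->0 0b->1 0c->2 1a->0 1b->2 1c->2 2a->0 2b->0 2c->3 3a->2 3b->0 3c->3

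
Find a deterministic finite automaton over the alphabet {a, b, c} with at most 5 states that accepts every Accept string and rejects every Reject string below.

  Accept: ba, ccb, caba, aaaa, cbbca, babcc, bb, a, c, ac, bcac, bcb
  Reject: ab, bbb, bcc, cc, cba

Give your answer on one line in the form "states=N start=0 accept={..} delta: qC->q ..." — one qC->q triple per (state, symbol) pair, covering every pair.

State merging on the prefix tree: take the shortest (then alphabetical) example prefix whose next move is undefined and point that move at state 0, else 1, else 2, ...; a target is out if some Accept/Reject pair would then sit in one state with the same input left (inseparable). If every existing state is out, open a new one.
a: 0a undefined. 0a->0: ok.
b: 0b undefined. 0b->0: no, ba/ab meet in 0. Open state 1: 0b->1.
c: 0c undefined. 0c->0: no, ba/cba meet in 1 with "a" left. 0c->1: no, c/ab meet in 1. Open state 2: 0c->2.
ba: 1a undefined. 1a->0: no, babcc/bcc meet in 1 with "cc" left. 1a->1: no, ba/ab meet in 1. 1a->2: ok.
bb: 1b undefined. 1b->0: ok.
bc: 1c undefined. 1c->0: no, ba/bcc meet in 2. 1c->1: no, bcac/cc meet in 2 with "c" left. 1c->2: ok.
ca: 2a undefined. 2a->0: ok.
cb: 2b undefined. 2b->0: no, aaaa/cba meet in 0. 2b->1: no, ba/cba meet in 2. 2b->2: no, aaaa/cba meet in 0. Open state 3: 2b->3.
cc: 2c undefined. 2c->0: no, ccb/ab meet in 1. 2c->1: ok.
cba: 3a undefined. 3a->0: no, ccb/cba meet in 0. 3a->1: ok.
cbb: 3b undefined. 3b->0: ok.
babc: 3c undefined. 3c->0: ok.
All examples now run through 4 states with every (state, symbol) defined. Accept strings end in {0,2,3}, Reject strings end in {1}; accept={0,2,3}.

states=4 start=0 accept={0,2,3} delta: 0a->0 0b->1 0c->2 1a->2 1b->0 1c->2 2a->0 2b->3 2c->1 3a->1 3b->0 3c->0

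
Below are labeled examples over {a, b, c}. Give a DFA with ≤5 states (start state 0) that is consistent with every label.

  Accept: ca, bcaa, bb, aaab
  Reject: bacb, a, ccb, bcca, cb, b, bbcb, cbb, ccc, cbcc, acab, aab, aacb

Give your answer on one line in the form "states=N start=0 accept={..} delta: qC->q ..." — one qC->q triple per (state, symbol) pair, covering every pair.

states=4 start=0 accept={0,2} delta: 0a->1 0b->1 0c->2 1a->0 1b->0 1c->2 2a->2 2b->3 2c->3 3a->1 3b->1 3c->3

State merging on the prefix tree: take the shortest (then alphabetical) example prefix whose next move is undefined and point that move at state 0, else 1, else 2, ...; a target is out if some Accept/Reject pair would then sit in one state with the same input left (inseparable). If every existing state is out, open a new one.
a: 0a undefined. 0a->0: no, aaab/b meet in 0 with "b" left. Open state 1: 0a->1.
b: 0b undefined. 0b->0: no, bb/b meet in 0. 0b->1: ok.
c: 0c undefined. 0c->0: no, ca/a meet in 1. 0c->1: no, bb/cb meet in 1 with "b" left. Open state 2: 0c->2.
aa: 1a undefined. 1a->0: ok.
ac: 1c undefined. 1c->0: no, ca/bcca meet in 2 with "a" left. 1c->1: no, bcaa/a meet in 1. 1c->2: ok.
bb: 1b undefined. 1b->0: ok.
ca: 2a undefined. 2a->0: no, bcaa/a meet in 1. 2a->1: no, ca/a meet in 1. 2a->2: ok.
cb: 2b undefined. 2b->0: no, bb/bacb meet in 0. 2b->1: no, bb/cbb meet in 0. 2b->2: no, ca/bacb meet in 2. Open state 3: 2b->3.
cc: 2c undefined. 2c->0: no, ca/ccc meet in 2. 2c->1: no, ca/ccc meet in 2. 2c->2: no, ca/bcca meet in 2. 2c->3: ok.
cbb: 3b undefined. 3b->0: no, bb/ccb meet in 0. 3b->1: ok.
cbc: 3c undefined. 3c->0: no, ca/cbcc meet in 2. 3c->1: no, ca/cbcc meet in 2. 3c->2: no, ca/ccc meet in 2. 3c->3: ok.
bcca: 3a undefined. 3a->0: no, bb/bcca meet in 0. 3a->1: ok.
All examples now run through 4 states with every (state, symbol) defined. Accept strings end in {0,2}, Reject strings end in {1,3}; accept={0,2}.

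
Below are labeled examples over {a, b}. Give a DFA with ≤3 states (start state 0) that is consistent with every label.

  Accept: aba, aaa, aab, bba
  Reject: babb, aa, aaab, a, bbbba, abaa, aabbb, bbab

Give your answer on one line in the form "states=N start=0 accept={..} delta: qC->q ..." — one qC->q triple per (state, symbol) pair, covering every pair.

states=3 start=0 accept={0} delta: 0a->1 0b->1 1a->2 1b->2 2a->0 2b->0

State merging on the prefix tree: take the shortest (then alphabetical) example prefix whose next move is undefined and point that move at state 0, else 1, else 2, ...; a target is out if some Accept/Reject pair would then sit in one state with the same input left (inseparable). If every existing state is out, open a new one.
a: 0a undefined. 0a->0: no, aaa/aa meet in 0. Open state 1: 0a->1.
b: 0b undefined. 0b->0: no, bba/a meet in 1. 0b->1: ok.
aa: 1a undefined. 1a->0: no, aaa/a meet in 1. 1a->1: no, aaa/aa meet in 1. Open state 2: 1a->2.
ab: 1b undefined. 1b->0: no, aba/a meet in 1. 1b->1: no, aba/aa meet in 2. 1b->2: ok.
aaa: 2a undefined. 2a->0: ok.
aab: 2b undefined. 2b->0: ok.
All examples now run through 3 states with every (state, symbol) defined. Accept strings end in {0}, Reject strings end in {1,2}; accept={0}.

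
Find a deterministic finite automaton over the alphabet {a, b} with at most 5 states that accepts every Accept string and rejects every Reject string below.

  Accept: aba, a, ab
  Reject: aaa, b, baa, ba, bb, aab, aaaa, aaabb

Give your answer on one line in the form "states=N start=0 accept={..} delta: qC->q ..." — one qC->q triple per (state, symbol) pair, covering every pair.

State merging on the prefix tree: take the shortest (then alphabetical) example prefix whose next move is undefined and point that move at state 0, else 1, else 2, ...; a target is out if some Accept/Reject pair would then sit in one state with the same input left (inseparable). If every existing state is out, open a new one.
a: 0a undefined. 0a->0: no, aba/ba meet in 0 with "ba" left. Open state 1: 0a->1.
b: 0b undefined. 0b->0: no, a/ba meet in 1. 0b->1: no, a/b meet in 1. Open state 2: 0b->2.
aa: 1a undefined. 1a->0: no, a/aaa meet in 1. 1a->1: no, a/aaa meet in 1. 1a->2: ok.
ab: 1b undefined. 1b->0: ok.
ba: 2a undefined. 2a->0: no, aba/baa meet in 1. 2a->1: no, aba/aaa meet in 1. 2a->2: ok.
bb: 2b undefined. 2b->0: no, ab/bb meet in 0. 2b->1: no, aba/bb meet in 1. 2b->2: ok.
All examples now run through 3 states with every (state, symbol) defined. Accept strings end in {0,1}, Reject strings end in {2}; accept={0,1}.

states=3 start=0 accept={0,1} delta: 0a->1 0b->2 1a->2 1b->0 2a->2 2b->2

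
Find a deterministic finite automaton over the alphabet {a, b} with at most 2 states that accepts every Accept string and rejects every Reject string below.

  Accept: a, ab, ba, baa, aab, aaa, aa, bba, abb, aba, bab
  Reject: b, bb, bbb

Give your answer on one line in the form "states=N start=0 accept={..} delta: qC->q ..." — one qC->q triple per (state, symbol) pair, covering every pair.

Fold the examples into a partial DFA from state 0: repeatedly fix the first undefined (state, symbol) met by the shortest-then-alphabetical prefix, trying targets in increasing order and rejecting any under which an Accept and a Reject string meet in one state with the same remainder; add a state when all current targets are rejected. Accepting states are where Accept strings end.
a: 0a undefined. 0a->0: no, ab/b meet in 0 with "b" left. Open state 1: 0a->1.
b: 0b undefined. 0b->0: ok.
aa: 1a undefined. 1a->0: no, baa/b meet in 0. 1a->1: ok.
ab: 1b undefined. 1b->0: no, ab/b meet in 0. 1b->1: ok.
All examples now run through 2 states with every (state, symbol) defined. Accept strings end in {1}, Reject strings end in {0}; accept={1}.

states=2 start=0 accept={1} delta: 0a->1 0b->0 1a->1 1b->1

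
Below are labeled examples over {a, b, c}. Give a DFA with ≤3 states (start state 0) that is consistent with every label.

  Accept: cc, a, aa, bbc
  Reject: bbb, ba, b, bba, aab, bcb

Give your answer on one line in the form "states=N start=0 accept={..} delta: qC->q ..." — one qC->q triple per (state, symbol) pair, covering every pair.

states=2 start=0 accept={0} delta: 0a->0 0b->1 0c->0 1a->1 1b->1 1c->0

Grow the machine one transition at a time. Run the examples from 0; the earliest place one falls off (shortest prefix, ties alphabetical) gets sent to the lowest-numbered state that keeps every Accept/Reject pair distinguishable — a pair clashes when both reach the same state with identical unread suffix — and to a fresh state only if none does.
a: 0a undefined. 0a->0: ok.
b: 0b undefined. 0b->0: no, a/bbb meet in 0. Open state 1: 0b->1.
c: 0c undefined. 0c->0: ok.
ba: 1a undefined. 1a->0: no, cc/ba meet in 0. 1a->1: ok.
bb: 1b undefined. 1b->0: no, cc/bba meet in 0. 1b->1: ok.
bc: 1c undefined. 1c->0: ok.
All examples now run through 2 states with every (state, symbol) defined. Accept strings end in {0}, Reject strings end in {1}; accept={0}.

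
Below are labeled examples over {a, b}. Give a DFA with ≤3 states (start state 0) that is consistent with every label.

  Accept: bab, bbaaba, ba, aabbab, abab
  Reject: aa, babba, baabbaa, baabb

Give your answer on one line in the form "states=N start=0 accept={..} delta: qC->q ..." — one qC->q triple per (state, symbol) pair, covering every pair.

states=3 start=0 accept={1,2} delta: 0a->0 0b->1 1a->1 1b->2 2a->0 2b->0

State merging on the prefix tree: take the shortest (then alphabetical) example prefix whose next move is undefined and point that move at state 0, else 1, else 2, ...; a target is out if some Accept/Reject pair would then sit in one state with the same input left (inseparable). If every existing state is out, open a new one.
a: 0a undefined. 0a->0: ok.
b: 0b undefined. 0b->0: no, bab/aa meet in 0. Open state 1: 0b->1.
ba: 1a undefined. 1a->0: no, ba/aa meet in 0. 1a->1: ok.
bb: 1b undefined. 1b->0: no, bab/aa meet in 0. 1b->1: no, bab/babba meet in 1. Open state 2: 1b->2.
bba: 2a undefined. 2a->0: ok.
babb: 2b undefined. 2b->0: ok.
All examples now run through 3 states with every (state, symbol) defined. Accept strings end in {1,2}, Reject strings end in {0}; accept={1,2}.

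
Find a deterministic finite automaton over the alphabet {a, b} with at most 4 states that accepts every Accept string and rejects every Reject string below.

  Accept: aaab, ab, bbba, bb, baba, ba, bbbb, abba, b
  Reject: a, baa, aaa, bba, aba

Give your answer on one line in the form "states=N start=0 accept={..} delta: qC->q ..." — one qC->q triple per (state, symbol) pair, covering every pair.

Fold the examples into a partial DFA from state 0: repeatedly fix the first undefined (state, symbol) met by the shortest-then-alphabetical prefix, trying targets in increasing order and rejecting any under which an Accept and a Reject string meet in one state with the same remainder; add a state when all current targets are rejected. Accepting states are where Accept strings end.
a: 0a undefined. 0a->0: no, ba/aba meet in 0 with "ba" left. Open state 1: 0a->1.
b: 0b undefined. 0b->0: no, bbba/a meet in 1. 0b->1: no, b/a meet in 1. Open state 2: 0b->2.
aa: 1a undefined. 1a->0: ok.
ab: 1b undefined. 1b->0: ok.
ba: 2a undefined. 2a->0: ok.
bb: 2b undefined. 2b->0: ok.
All examples now run through 3 states with every (state, symbol) defined. Accept strings end in {0,2}, Reject strings end in {1}; accept={0,2}.

states=3 start=0 accept={0,2} delta: 0a->1 0b->2 1a->0 1b->0 2a->0 2b->0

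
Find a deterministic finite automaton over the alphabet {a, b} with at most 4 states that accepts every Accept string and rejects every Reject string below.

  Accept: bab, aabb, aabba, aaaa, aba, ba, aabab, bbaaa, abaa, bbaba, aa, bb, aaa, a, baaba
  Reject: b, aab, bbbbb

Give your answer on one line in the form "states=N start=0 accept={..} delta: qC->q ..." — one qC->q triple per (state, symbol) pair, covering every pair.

Grow the machine one transition at a time. Run the examples from 0; the earliest place one falls off (shortest prefix, ties alphabetical) gets sent to the lowest-numbered state that keeps every Accept/Reject pair distinguishable — a pair clashes when both reach the same state with identical unread suffix — and to a fresh state only if none does.
a: 0a undefined. 0a->0: ok.
b: 0b undefined. 0b->0: no, bab/b meet in 0. Open state 1: 0b->1.
ba: 1a undefined. 1a->0: no, bab/b meet in 1. 1a->1: no, aba/b meet in 1. Open state 2: 1a->2.
bb: 1b undefined. 1b->0: ok.
baa: 2a undefined. 2a->0: ok.
bab: 2b undefined. 2b->0: ok.
All examples now run through 3 states with every (state, symbol) defined. Accept strings end in {0,2}, Reject strings end in {1}; accept={0,2}.

states=3 start=0 accept={0,2} delta: 0a->0 0b->1 1a->2 1b->0 2a->0 2b->0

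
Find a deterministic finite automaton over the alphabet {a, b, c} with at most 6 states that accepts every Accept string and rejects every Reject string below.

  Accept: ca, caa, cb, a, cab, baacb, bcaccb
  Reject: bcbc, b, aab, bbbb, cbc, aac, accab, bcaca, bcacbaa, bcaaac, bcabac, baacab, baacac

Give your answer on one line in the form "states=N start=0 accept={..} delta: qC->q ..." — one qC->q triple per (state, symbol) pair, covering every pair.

Grow the machine one transition at a time. Run the examples from 0; the earliest place one falls off (shortest prefix, ties alphabetical) gets sent to the lowest-numbered state that keeps every Accept/Reject pair distinguishable — a pair clashes when both reach the same state with identical unread suffix — and to a fresh state only if none does.
a: 0a undefined. 0a->0: ok.
b: 0b undefined. 0b->0: no, a/b meet in 0. Open state 1: 0b->1.
c: 0c undefined. 0c->0: no, ca/aac meet in 0. 0c->1: ok.
ba: 1a undefined. 1a->0: no, cab/b meet in 1. 1a->1: no, ca/b meet in 1. Open state 2: 1a->2.
bb: 1b undefined. 1b->0: no, cb/bbbb meet in 0. 1b->1: no, cb/b meet in 1. 1b->2: ok.
bc: 1c undefined. 1c->0: no, ca/bcaca meet in 2. 1c->1: no, cab/accab meet in 2 with "b" left. 1c->2: ok.
baa: 2a undefined. 2a->0: no, ca/bcaca meet in 2. 2a->1: no, ca/accab meet in 2. 2a->2: no, cab/accab meet in 2 with "b" left. Open state 3: 2a->3.
bbb: 2b undefined. 2b->0: ok.
cbc: 2c undefined. 2c->0: no, a/cbc meet in 0. 2c->1: ok.
baac: 3c undefined. 3c->0: no, caa/bcacbaa meet in 3. 3c->1: no, ca/bcaca meet in 2. 3c->2: no, ca/baacac meet in 2. 3c->3: no, baacb/accab meet in 3 with "b" left. Open state 4: 3c->4.
bcaa: 3a undefined. 3a->0: ok.
bcab: 3b undefined. 3b->0: no, a/accab meet in 0. 3b->1: ok.
baaca: 4a undefined. 4a->0: no, a/bcaca meet in 0. 4a->1: no, ca/baacab meet in 2. 4a->2: no, ca/bcaca meet in 2. 4a->3: no, caa/bcaca meet in 3. 4a->4: no, baacb/baacab meet in 4 with "b" left. Open state 5: 4a->5.
baacb: 4b undefined. 4b->0: no, a/bcacbaa meet in 0. 4b->1: no, caa/bcacbaa meet in 3. 4b->2: no, a/bcacbaa meet in 0. 4b->3: no, a/bcacbaa meet in 0. 4b->4: ok.
bcacc: 4c undefined. 4c->0: no, bcaccb/bcbc meet in 1. 4c->1: ok.
baacab: 5b undefined. 5b->0: no, a/baacab meet in 0. 5b->1: ok.
baacac: 5c undefined. 5c->0: no, a/baacac meet in 0. 5c->1: ok.
bcacbaa: 5a undefined. 5a->0: no, a/bcacbaa meet in 0. 5a->1: ok.
All examples now run through 6 states with every (state, symbol) defined. Accept strings end in {0,2,3,4}, Reject strings end in {1,5}; accept={0,2,3,4}.

states=6 start=0 accept={0,2,3,4} delta: 0a->0 0b->1 0c->1 1a->2 1b->2 1c->2 2a->3 2b->0 2c->1 3a->0 3b->1 3c->4 4a->5 4b->4 4c->1 5a->1 5b->1 5c->1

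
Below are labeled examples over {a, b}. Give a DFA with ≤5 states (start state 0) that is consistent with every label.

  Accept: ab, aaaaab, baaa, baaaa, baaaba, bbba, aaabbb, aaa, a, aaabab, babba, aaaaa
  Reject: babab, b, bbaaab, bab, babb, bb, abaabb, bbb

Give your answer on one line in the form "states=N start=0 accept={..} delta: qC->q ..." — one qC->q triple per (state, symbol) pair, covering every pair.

Fold the examples into a partial DFA from state 0: repeatedly fix the first undefined (state, symbol) met by the shortest-then-alphabetical prefix, trying targets in increasing order and rejecting any under which an Accept and a Reject string meet in one state with the same remainder; add a state when all current targets are rejected. Accepting states are where Accept strings end.
a: 0a undefined. 0a->0: no, ab/b meet in 0 with "b" left. Open state 1: 0a->1.
b: 0b undefined. 0b->0: no, ab/bab meet in 1 with "b" left. 0b->1: no, ab/bb meet in 1 with "b" left. Open state 2: 0b->2.
aa: 1a undefined. 1a->0: ok.
ab: 1b undefined. 1b->0: no, aaabbb/bb meet in 2 with "b" left. 1b->1: no, ab/abaabb meet in 1. 1b->2: no, ab/b meet in 2. Open state 3: 1b->3.
ba: 2a undefined. 2a->0: ok.
bb: 2b undefined. 2b->0: no, ab/bbaaab meet in 3. 2b->1: no, ab/bbb meet in 3. 2b->2: ok.
aba: 3a undefined. 3a->0: no, aaabab/babab meet in 2. 3a->1: ok.
aaabb: 3b undefined. 3b->0: no, aaabbb/babab meet in 2. 3b->1: ok.
All examples now run through 4 states with every (state, symbol) defined. Accept strings end in {0,1,3}, Reject strings end in {2}; accept={0,1,3}.

states=4 start=0 accept={0,1,3} delta: 0a->1 0b->2 1a->0 1b->3 2a->0 2b->2 3a->1 3b->1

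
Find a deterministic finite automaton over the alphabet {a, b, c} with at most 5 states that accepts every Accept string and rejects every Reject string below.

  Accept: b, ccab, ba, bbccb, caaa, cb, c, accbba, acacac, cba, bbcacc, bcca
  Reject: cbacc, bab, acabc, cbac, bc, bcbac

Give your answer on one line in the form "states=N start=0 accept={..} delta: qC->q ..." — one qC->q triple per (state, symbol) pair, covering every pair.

Grow the machine one transition at a time. Run the examples from 0; the earliest place one falls off (shortest prefix, ties alphabetical) gets sent to the lowest-numbered state that keeps every Accept/Reject pair distinguishable — a pair clashes when both reach the same state with identical unread suffix — and to a fresh state only if none does.
a: 0a undefined. 0a->0: ok.
b: 0b undefined. 0b->0: no, b/bab meet in 0. Open state 1: 0b->1.
c: 0c undefined. 0c->0: ok.
ba: 1a undefined. 1a->0: no, b/bab meet in 1. 1a->1: ok.
bb: 1b undefined. 1b->0: no, caaa/bab meet in 0. 1b->1: no, b/bab meet in 1. Open state 2: 1b->2.
bc: 1c undefined. 1c->0: no, caaa/cbacc meet in 0. 1c->1: no, b/cbacc meet in 1. 1c->2: ok.
bbc: 2c undefined. 2c->0: no, caaa/cbacc meet in 0. 2c->1: no, b/cbacc meet in 1. 2c->2: ok.
bcb: 2b undefined. 2b->0: no, bbccb/bcbac meet in 0. 2b->1: ok.
bbca: 2a undefined. 2a->0: ok.
All examples now run through 3 states with every (state, symbol) defined. Accept strings end in {0,1}, Reject strings end in {2}; accept={0,1}.

states=3 start=0 accept={0,1} delta: 0a->0 0b->1 0c->0 1a->1 1b->2 1c->2 2a->0 2b->1 2c->2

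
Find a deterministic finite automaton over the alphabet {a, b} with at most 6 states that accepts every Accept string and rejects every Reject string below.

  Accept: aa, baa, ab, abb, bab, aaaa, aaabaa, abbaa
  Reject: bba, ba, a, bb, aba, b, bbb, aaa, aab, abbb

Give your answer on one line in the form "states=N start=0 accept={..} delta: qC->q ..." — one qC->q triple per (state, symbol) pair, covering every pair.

Grow the machine one transition at a time. Run the examples from 0; the earliest place one falls off (shortest prefix, ties alphabetical) gets sent to the lowest-numbered state that keeps every Accept/Reject pair distinguishable — a pair clashes when both reach the same state with identical unread suffix — and to a fresh state only if none does.
a: 0a undefined. 0a->0: no, aa/a meet in 0. Open state 1: 0a->1.
b: 0b undefined. 0b->0: ok.
aa: 1a undefined. 1a->0: no, aa/bb meet in 0. 1a->1: no, aa/bba meet in 1. Open state 2: 1a->2.
ab: 1b undefined. 1b->0: no, ab/bb meet in 0. 1b->1: no, aa/aba meet in 2. 1b->2: no, abb/aab meet in 2 with "b" left. Open state 3: 1b->3.
aaa: 2a undefined. 2a->0: no, aaaa/bba meet in 1. 2a->1: ok.
aab: 2b undefined. 2b->0: ok.
aba: 3a undefined. 3a->0: no, aaabaa/bba meet in 1. 3a->1: ok.
abb: 3b undefined. 3b->0: no, abb/bb meet in 0. 3b->1: no, ab/abbb meet in 3. 3b->2: ok.
All examples now run through 4 states with every (state, symbol) defined. Accept strings end in {2,3}, Reject strings end in {0,1}; accept={2,3}.

states=4 start=0 accept={2,3} delta: 0a->1 0b->0 1a->2 1b->3 2a->1 2b->0 3a->1 3b->2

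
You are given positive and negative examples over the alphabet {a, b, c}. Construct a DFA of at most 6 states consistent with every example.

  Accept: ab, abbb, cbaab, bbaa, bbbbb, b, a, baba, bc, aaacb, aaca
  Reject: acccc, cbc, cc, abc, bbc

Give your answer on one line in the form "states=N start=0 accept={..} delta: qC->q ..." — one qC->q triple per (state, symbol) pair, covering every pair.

states=3 start=0 accept={0,1} delta: 0a->1 0b->1 0c->2 1a->0 1b->0 1c->0 2a->0 2b->0 2c->2

Fold the examples into a partial DFA from state 0: repeatedly fix the first undefined (state, symbol) met by the shortest-then-alphabetical prefix, trying targets in increasing order and rejecting any under which an Accept and a Reject string meet in one state with the same remainder; add a state when all current targets are rejected. Accepting states are where Accept strings end.
a: 0a undefined. 0a->0: no, bc/abc meet in 0 with "bc" left. Open state 1: 0a->1.
b: 0b undefined. 0b->0: no, bc/bbc meet in 0 with "c" left. 0b->1: ok.
c: 0c undefined. 0c->0: no, bc/cbc meet in 1 with "c" left. 0c->1: no, bc/cc meet in 1 with "c" left. Open state 2: 0c->2.
aa: 1a undefined. 1a->0: ok.
ab: 1b undefined. 1b->0: ok.
ac: 1c undefined. 1c->0: ok.
cb: 2b undefined. 2b->0: ok.
cc: 2c undefined. 2c->0: no, ab/cc meet in 0. 2c->1: no, ab/acccc meet in 0. 2c->2: ok.
aaca: 2a undefined. 2a->0: ok.
All examples now run through 3 states with every (state, symbol) defined. Accept strings end in {0,1}, Reject strings end in {2}; accept={0,1}.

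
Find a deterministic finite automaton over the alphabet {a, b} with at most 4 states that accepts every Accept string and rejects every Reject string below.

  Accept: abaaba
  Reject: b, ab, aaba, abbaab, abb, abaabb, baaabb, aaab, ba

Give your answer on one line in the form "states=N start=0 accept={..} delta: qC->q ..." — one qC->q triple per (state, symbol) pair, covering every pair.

states=3 start=0 accept={0} delta: 0a->0 0b->1 1a->1 1b->2 2a->0 2b->1

State merging on the prefix tree: take the shortest (then alphabetical) example prefix whose next move is undefined and point that move at state 0, else 1, else 2, ...; a target is out if some Accept/Reject pair would then sit in one state with the same input left (inseparable). If every existing state is out, open a new one.
a: 0a undefined. 0a->0: ok.
b: 0b undefined. 0b->0: no, abaaba/b meet in 0. Open state 1: 0b->1.
ba: 1a undefined. 1a->0: no, abaaba/aaba meet in 0. 1a->1: ok.
abb: 1b undefined. 1b->0: no, abaaba/abb meet in 0. 1b->1: no, abaaba/b meet in 1. Open state 2: 1b->2.
abba: 2a undefined. 2a->0: ok.
abaabb: 2b undefined. 2b->0: no, abaaba/abaabb meet in 0. 2b->1: ok.
All examples now run through 3 states with every (state, symbol) defined. Accept strings end in {0}, Reject strings end in {1,2}; accept={0}.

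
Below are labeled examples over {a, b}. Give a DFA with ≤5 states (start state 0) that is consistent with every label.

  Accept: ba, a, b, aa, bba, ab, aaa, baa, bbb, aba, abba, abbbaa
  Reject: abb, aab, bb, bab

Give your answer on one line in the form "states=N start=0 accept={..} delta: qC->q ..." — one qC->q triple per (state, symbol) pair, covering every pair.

Fold the examples into a partial DFA from state 0: repeatedly fix the first undefined (state, symbol) met by the shortest-then-alphabetical prefix, trying targets in increasing order and rejecting any under which an Accept and a Reject string meet in one state with the same remainder; add a state when all current targets are rejected. Accepting states are where Accept strings end.
a: 0a undefined. 0a->0: no, b/aab meet in 0 with "b" left. Open state 1: 0a->1.
b: 0b undefined. 0b->0: no, b/bb meet in 0. 0b->1: no, ab/bb meet in 1 with "b" left. Open state 2: 0b->2.
aa: 1a undefined. 1a->0: no, b/aab meet in 2. 1a->1: no, ab/aab meet in 1 with "b" left. 1a->2: ok.
ab: 1b undefined. 1b->0: no, b/abb meet in 2. 1b->1: no, a/abb meet in 1. 1b->2: ok.
ba: 2a undefined. 2a->0: no, b/bab meet in 2. 2a->1: no, b/bab meet in 2. 2a->2: ok.
bb: 2b undefined. 2b->0: ok.
All examples now run through 3 states with every (state, symbol) defined. Accept strings end in {1,2}, Reject strings end in {0}; accept={1,2}.

states=3 start=0 accept={1,2} delta: 0a->1 0b->2 1a->2 1b->2 2a->2 2b->0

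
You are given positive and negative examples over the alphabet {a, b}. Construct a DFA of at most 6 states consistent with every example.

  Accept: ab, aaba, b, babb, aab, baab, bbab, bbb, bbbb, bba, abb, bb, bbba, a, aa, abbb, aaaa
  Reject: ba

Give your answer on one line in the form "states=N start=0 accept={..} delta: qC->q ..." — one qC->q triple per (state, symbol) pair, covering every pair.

State merging on the prefix tree: take the shortest (then alphabetical) example prefix whose next move is undefined and point that move at state 0, else 1, else 2, ...; a target is out if some Accept/Reject pair would then sit in one state with the same input left (inseparable). If every existing state is out, open a new one.
a: 0a undefined. 0a->0: no, aaba/ba meet in 0 with "ba" left. Open state 1: 0a->1.
b: 0b undefined. 0b->0: no, bba/ba meet in 1. 0b->1: no, aa/ba meet in 1 with "a" left. Open state 2: 0b->2.
aa: 1a undefined. 1a->0: no, aaba/ba meet in 2 with "a" left. 1a->1: ok.
ab: 1b undefined. 1b->0: ok.
ba: 2a undefined. 2a->0: no, ab/ba meet in 0. 2a->1: no, aaba/ba meet in 1. 2a->2: no, b/ba meet in 2. Open state 3: 2a->3.
bb: 2b undefined. 2b->0: no, bbba/ba meet in 3. 2b->1: ok.
baa: 3a undefined. 3a->0: ok.
bab: 3b undefined. 3b->0: ok.
All examples now run through 4 states with every (state, symbol) defined. Accept strings end in {0,1,2}, Reject strings end in {3}; accept={0,1,2}.

states=4 start=0 accept={0,1,2} delta: 0a->1 0b->2 1a->1 1b->0 2a->3 2b->1 3a->0 3b->0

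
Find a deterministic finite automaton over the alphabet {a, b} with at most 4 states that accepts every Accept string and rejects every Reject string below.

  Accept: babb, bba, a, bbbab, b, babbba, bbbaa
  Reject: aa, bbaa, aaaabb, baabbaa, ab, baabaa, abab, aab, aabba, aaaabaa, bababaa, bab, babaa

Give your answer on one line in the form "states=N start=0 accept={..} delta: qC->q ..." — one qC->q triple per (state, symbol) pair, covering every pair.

states=4 start=0 accept={1} delta: 0a->1 0b->1 1a->2 1b->3 2a->0 2b->0 3a->1 3b->2

State merging on the prefix tree: take the shortest (then alphabetical) example prefix whose next move is undefined and point that move at state 0, else 1, else 2, ...; a target is out if some Accept/Reject pair would then sit in one state with the same input left (inseparable). If every existing state is out, open a new one.
a: 0a undefined. 0a->0: no, bba/aabba meet in 0 with "bba" left. Open state 1: 0a->1.
b: 0b undefined. 0b->0: no, bbbab/ab meet in 1 with "b" left. 0b->1: ok.
aa: 1a undefined. 1a->0: no, babb/aaaabb meet in 1 with "b" left. 1a->1: no, babb/aaaabb meet in 1 with "bb" left. Open state 2: 1a->2.
ab: 1b undefined. 1b->0: no, bbbab/aab meet in 2 with "b" left. 1b->1: no, bba/aa meet in 2. 1b->2: no, bbbaa/babaa meet in 2 with "baa" left. Open state 3: 1b->3.
aaa: 2a undefined. 2a->0: ok.
aab: 2b undefined. 2b->0: ok.
aba: 3a undefined. 3a->0: no, babb/bbaa meet in 1. 3a->1: ok.
bbb: 3b undefined. 3b->0: no, bbbab/ab meet in 3. 3b->1: no, babb/aaaabb meet in 1. 3b->2: ok.
All examples now run through 4 states with every (state, symbol) defined. Accept strings end in {1}, Reject strings end in {0,2,3}; accept={1}.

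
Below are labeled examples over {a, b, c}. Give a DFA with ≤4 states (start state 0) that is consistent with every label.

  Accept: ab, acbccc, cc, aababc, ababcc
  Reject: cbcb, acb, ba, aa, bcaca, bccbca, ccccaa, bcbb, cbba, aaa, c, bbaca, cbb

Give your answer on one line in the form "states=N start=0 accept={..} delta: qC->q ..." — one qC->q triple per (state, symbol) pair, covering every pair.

Grow the machine one transition at a time. Run the examples from 0; the earliest place one falls off (shortest prefix, ties alphabetical) gets sent to the lowest-numbered state that keeps every Accept/Reject pair distinguishable — a pair clashes when both reach the same state with identical unread suffix — and to a fresh state only if none does.
a: 0a undefined. 0a->0: ok.
b: 0b undefined. 0b->0: no, ab/ba meet in 0. Open state 1: 0b->1.
c: 0c undefined. 0c->0: no, ab/acb meet in 1. 0c->1: no, ab/c meet in 1. Open state 2: 0c->2.
ba: 1a undefined. 1a->0: ok.
bb: 1b undefined. 1b->0: ok.
bc: 1c undefined. 1c->0: no, aababc/ba meet in 0. 1c->1: no, ab/bcbb meet in 1. 1c->2: no, aababc/c meet in 2. Open state 3: 1c->3.
cb: 2b undefined. 2b->0: no, ab/cbb meet in 1. 2b->1: no, ab/acb meet in 1. 2b->2: ok.
cc: 2c undefined. 2c->0: no, ab/cbcb meet in 1. 2c->1: ok.
bca: 3a undefined. 3a->0: ok.
bcb: 3b undefined. 3b->0: no, ab/bcbb meet in 1. 3b->1: ok.
bcc: 3c undefined. 3c->0: no, acbccc/cbcb meet in 0. 3c->1: ok.
cbba: 2a undefined. 2a->0: ok.
All examples now run through 4 states with every (state, symbol) defined. Accept strings end in {1,3}, Reject strings end in {0,2}; accept={1,3}.

states=4 start=0 accept={1,3} delta: 0a->0 0b->1 0c->2 1a->0 1b->0 1c->3 2a->0 2b->2 2c->1 3a->0 3b->1 3c->1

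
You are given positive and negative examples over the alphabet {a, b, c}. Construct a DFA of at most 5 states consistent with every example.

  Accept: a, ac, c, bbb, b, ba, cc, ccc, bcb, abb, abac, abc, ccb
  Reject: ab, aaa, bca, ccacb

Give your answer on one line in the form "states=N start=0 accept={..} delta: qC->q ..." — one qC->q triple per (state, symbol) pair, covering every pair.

Fold the examples into a partial DFA from state 0: repeatedly fix the first undefined (state, symbol) met by the shortest-then-alphabetical prefix, trying targets in increasing order and rejecting any under which an Accept and a Reject string meet in one state with the same remainder; add a state when all current targets are rejected. Accepting states are where Accept strings end.
a: 0a undefined. 0a->0: no, a/aaa meet in 0. Open state 1: 0a->1.
b: 0b undefined. 0b->0: ok.
c: 0c undefined. 0c->0: no, a/bca meet in 1. 0c->1: no, bcb/ab meet in 1 with "b" left. Open state 2: 0c->2.
aa: 1a undefined. 1a->0: no, a/aaa meet in 1. 1a->1: no, a/aaa meet in 1. 1a->2: ok.
ab: 1b undefined. 1b->0: no, bbb/ab meet in 0. 1b->1: no, a/ab meet in 1. 1b->2: no, c/ab meet in 2. Open state 3: 1b->3.
ac: 1c undefined. 1c->0: ok.
cc: 2c undefined. 2c->0: no, ac/ccacb meet in 0. 2c->1: no, ccb/ab meet in 3. 2c->2: ok.
aaa: 2a undefined. 2a->0: no, ac/aaa meet in 0. 2a->1: no, a/aaa meet in 1. 2a->2: no, c/aaa meet in 2. 2a->3: ok.
aba: 3a undefined. 3a->0: ok.
abb: 3b undefined. 3b->0: ok.
abc: 3c undefined. 3c->0: no, ac/ccacb meet in 0. 3c->1: ok.
bcb: 2b undefined. 2b->0: ok.
All examples now run through 4 states with every (state, symbol) defined. Accept strings end in {0,1,2}, Reject strings end in {3}; accept={0,1,2}.

states=4 start=0 accept={0,1,2} delta: 0a->1 0b->0 0c->2 1a->2 1b->3 1c->0 2a->3 2b->0 2c->2 3a->0 3b->0 3c->1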